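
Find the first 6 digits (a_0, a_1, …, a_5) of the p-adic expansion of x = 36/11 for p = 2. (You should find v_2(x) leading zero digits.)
(a_0, …, a_5) = (0, 0, 1, 1, 0, 1)

v_2(36/11) = 2, so a_0 = ... = a_1 = 0. Factor out: x = 2^2 · u with u = 9/11 a unit in ℤ_2. Expand u iteratively via a_{v+i} = u_i mod 2, u_{i+1} = (u_i − a_{v+i})/2:
  u_0 = 9/11;  a_2 = 1;  u_1 = (u_0 − 1)/2 = -1/11
  u_1 = -1/11;  a_3 = 1;  u_2 = (u_1 − 1)/2 = -6/11
  u_2 = -6/11;  a_4 = 0;  u_3 = (u_2 − 0)/2 = -3/11
  u_3 = -3/11;  a_5 = 1;  u_4 = (u_3 − 1)/2 = -7/11
Digits: (0, 0, 1, 1, 0, 1).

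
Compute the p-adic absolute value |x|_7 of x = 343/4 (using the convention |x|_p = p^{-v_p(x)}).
|343/4|_7 = 1/343

Step 1 — compute v_7(x) by factoring powers of 7 out of the numerator and denominator: v_7(343/4) = 3. Step 2 — apply |x|_p = p^{-v_p(x)} = 7^{-3} = 1/343.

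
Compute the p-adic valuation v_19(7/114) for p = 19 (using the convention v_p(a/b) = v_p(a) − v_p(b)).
v_19(7/114) = -1

Factor powers of 19 from the numerator and denominator of the reduced fraction: 7 = 19^0 · 7 and 114 = 19^1 · 6. Apply v_p(a/b) = v_p(a) − v_p(b): v_19(7/114) = 0 − 1 = -1.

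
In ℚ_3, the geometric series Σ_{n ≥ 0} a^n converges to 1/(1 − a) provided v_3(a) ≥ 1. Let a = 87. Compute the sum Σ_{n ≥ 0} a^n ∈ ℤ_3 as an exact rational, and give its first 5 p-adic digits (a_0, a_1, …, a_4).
Σ a^n = 1/(1 − a) = -1/86;  first 5 digits = (1, 2, 1, 0, 2)

v_3(a) = 1 ≥ 1, so the series converges in ℤ_3 to 1/(1 − a) = 1/(1 − 87) = -1/86. Expand this rational in ℤ_3: compute digits iteratively via d_i = x_i mod 3, x_{i+1} = (x_i − d_i)/3. The first 5 digits are (1, 2, 1, 0, 2).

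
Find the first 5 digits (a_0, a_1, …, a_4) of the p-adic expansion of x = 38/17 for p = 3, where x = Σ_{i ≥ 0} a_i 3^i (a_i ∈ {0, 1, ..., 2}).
(a_0, …, a_4) = (1, 2, 0, 0, 1)

v_3(38/17) = 0 (numerator and denominator both coprime to 3), so x ∈ ℤ_3^×. Compute digits iteratively via a_i = x_i mod 3, x_{i+1} = (x_i − a_i)/3, with x_0 = x:
  x_0 = 38/17;  a_0 = 1;  x_1 = (x_0 − 1)/3 = 7/17
  x_1 = 7/17;  a_1 = 2;  x_2 = (x_1 − 2)/3 = -9/17
  x_2 = -9/17;  a_2 = 0;  x_3 = (x_2 − 0)/3 = -3/17
  x_3 = -3/17;  a_3 = 0;  x_4 = (x_3 − 0)/3 = -1/17
  x_4 = -1/17;  a_4 = 1;  x_5 = (x_4 − 1)/3 = -6/17
Digits: (1, 2, 0, 0, 1).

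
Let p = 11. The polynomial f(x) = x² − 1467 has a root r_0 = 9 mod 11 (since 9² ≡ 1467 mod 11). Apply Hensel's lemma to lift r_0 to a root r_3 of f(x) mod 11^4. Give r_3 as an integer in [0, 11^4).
r_3 = 4563 (mod 14641)

Hensel's recurrence: r_{i+1} = r_i − f(r_i)·(f′(r_i))^{-1} mod 11^{i+2}, with f′(x) = 2x. Iterate:
  r_0 = 9 (mod 11)
  r_1 = 86 (mod 121)
  r_2 = 570 (mod 1331)
  r_3 = 4563 (mod 14641)
Final: r_3 = 4563, and one checks f(r_3) ≡ 0 mod 11^4.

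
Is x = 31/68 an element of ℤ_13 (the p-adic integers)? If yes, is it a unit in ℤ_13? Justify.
x ∈ ℤ_13^× (unit); v_13(x) = 0

ℤ_13 = {x ∈ ℚ_13 : v_13(x) ≥ 0} and ℤ_13^× = {x ∈ ℤ_13 : v_13(x) = 0}. Here v_13(31/68) = v_13(num) − v_13(den) = 0; compare against these criteria.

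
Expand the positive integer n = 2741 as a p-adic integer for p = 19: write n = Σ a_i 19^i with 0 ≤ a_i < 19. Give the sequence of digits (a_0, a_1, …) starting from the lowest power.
(a_0, a_1, …) = (5, 11, 7)

Repeated division by 19 gives the digits low-to-high: 2741 = 5 + 11·19^1 + 7·19^2. Digit sequence: (5, 11, 7).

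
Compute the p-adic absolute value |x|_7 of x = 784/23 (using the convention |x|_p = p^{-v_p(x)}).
|784/23|_7 = 1/49

Step 1 — compute v_7(x) by factoring powers of 7 out of the numerator and denominator: v_7(784/23) = 2. Step 2 — apply |x|_p = p^{-v_p(x)} = 7^{-2} = 1/49.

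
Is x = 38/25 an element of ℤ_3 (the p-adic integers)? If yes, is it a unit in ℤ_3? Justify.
x ∈ ℤ_3^× (unit); v_3(x) = 0

ℤ_3 = {x ∈ ℚ_3 : v_3(x) ≥ 0} and ℤ_3^× = {x ∈ ℤ_3 : v_3(x) = 0}. Here v_3(38/25) = v_3(num) − v_3(den) = 0; compare against these criteria.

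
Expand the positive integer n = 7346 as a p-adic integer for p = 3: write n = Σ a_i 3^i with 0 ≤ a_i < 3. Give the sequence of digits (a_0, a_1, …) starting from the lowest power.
(a_0, a_1, …) = (2, 0, 0, 2, 0, 0, 1, 0, 1)

Repeated division by 3 gives the digits low-to-high: 7346 = 2 + 2·3^3 + 1·3^6 + 1·3^8. Digit sequence: (2, 0, 0, 2, 0, 0, 1, 0, 1).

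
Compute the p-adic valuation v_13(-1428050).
v_13(-1428050) = 4

v_13(n) is the largest exponent k such that 13^k divides n. Factor out: -1428050 = -13^4 · 50. (Sign doesn't affect v_p.) So v_13(-1428050) = 4.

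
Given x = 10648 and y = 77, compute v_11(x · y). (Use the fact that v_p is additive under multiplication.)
v_11(819896) = 4

v_p(x) = 3 (factor: 10648 = 11^3 · 8); v_p(y) = 1 (factor: 77 = 11^1 · 7). Additivity: v_p(xy) = v_p(x) + v_p(y) = 3 + 1 = 4. (Direct check: xy = 819896 = 11^4 · (56).)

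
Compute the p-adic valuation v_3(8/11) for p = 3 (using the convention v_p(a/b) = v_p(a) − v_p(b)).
v_3(8/11) = 0

Factor powers of 3 from the numerator and denominator of the reduced fraction: 8 = 3^0 · 8 and 11 = 3^0 · 11. Apply v_p(a/b) = v_p(a) − v_p(b): v_3(8/11) = 0 − 0 = 0.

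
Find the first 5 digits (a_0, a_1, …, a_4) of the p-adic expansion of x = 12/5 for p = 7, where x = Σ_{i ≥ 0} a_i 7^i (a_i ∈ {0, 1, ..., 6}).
(a_0, …, a_4) = (1, 3, 1, 4, 5)

v_7(12/5) = 0 (numerator and denominator both coprime to 7), so x ∈ ℤ_7^×. Compute digits iteratively via a_i = x_i mod 7, x_{i+1} = (x_i − a_i)/7, with x_0 = x:
  x_0 = 12/5;  a_0 = 1;  x_1 = (x_0 − 1)/7 = 1/5
  x_1 = 1/5;  a_1 = 3;  x_2 = (x_1 − 3)/7 = -2/5
  x_2 = -2/5;  a_2 = 1;  x_3 = (x_2 − 1)/7 = -1/5
  x_3 = -1/5;  a_3 = 4;  x_4 = (x_3 − 4)/7 = -3/5
  x_4 = -3/5;  a_4 = 5;  x_5 = (x_4 − 5)/7 = -4/5
Digits: (1, 3, 1, 4, 5).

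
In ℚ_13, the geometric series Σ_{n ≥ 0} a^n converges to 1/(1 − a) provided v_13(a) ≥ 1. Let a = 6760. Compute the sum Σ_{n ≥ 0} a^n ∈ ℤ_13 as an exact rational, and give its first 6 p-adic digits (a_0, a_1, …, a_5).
Σ a^n = 1/(1 − a) = -1/6759;  first 6 digits = (1, 0, 1, 3, 1, 6)

v_13(a) = 2 ≥ 1, so the series converges in ℤ_13 to 1/(1 − a) = 1/(1 − 6760) = -1/6759. Expand this rational in ℤ_13: compute digits iteratively via d_i = x_i mod 13, x_{i+1} = (x_i − d_i)/13. The first 6 digits are (1, 0, 1, 3, 1, 6).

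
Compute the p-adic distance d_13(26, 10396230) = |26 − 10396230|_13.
d_13(26, 10396230) = 1/371293

Step 1 — x − y = 26 − 10396230 = -10396204. Step 2 — v_13(-10396204) = 5 (factor: -10396204 = −(13^5 · 28); the sign does not affect v_p). Step 3 — |x − y|_13 = 13^{-5} = 1/371293.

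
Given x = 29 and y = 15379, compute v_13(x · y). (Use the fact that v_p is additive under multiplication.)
v_13(445991) = 3

v_p(x) = 0 (factor: 29 = 13^0 · 29); v_p(y) = 3 (factor: 15379 = 13^3 · 7). Additivity: v_p(xy) = v_p(x) + v_p(y) = 0 + 3 = 3. (Direct check: xy = 445991 = 13^3 · (203).)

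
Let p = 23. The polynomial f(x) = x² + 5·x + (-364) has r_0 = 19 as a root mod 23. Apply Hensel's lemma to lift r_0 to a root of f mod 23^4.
r_3 = 86453 (mod 279841)

Hensel: r_{i+1} = r_i − f(r_i)·(f′(r_i))^{-1} mod 23^{i+2}, f′(x) = 2x + 5. Iterate:
  r_0 = 19 (mod 23)
  r_1 = 226 (mod 529)
  r_2 = 1284 (mod 12167)
  r_3 = 86453 (mod 279841)
Final: r = 86453 satisfies f(r) ≡ 0 mod 23^4.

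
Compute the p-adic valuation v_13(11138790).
v_13(11138790) = 5

v_13(n) is the largest exponent k such that 13^k divides n. Factor out: 11138790 = 13^5 · 30. (Sign doesn't affect v_p.) So v_13(11138790) = 5.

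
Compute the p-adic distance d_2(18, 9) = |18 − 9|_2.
d_2(18, 9) = 1

Step 1 — x − y = 18 − 9 = 9. Step 2 — v_2(9) = 0 (factor: 9 = (2^0 · 9); the sign does not affect v_p). Step 3 — |x − y|_2 = 2^{0} = 1.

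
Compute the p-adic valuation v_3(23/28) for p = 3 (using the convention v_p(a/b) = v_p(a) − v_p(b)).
v_3(23/28) = 0

Factor powers of 3 from the numerator and denominator of the reduced fraction: 23 = 3^0 · 23 and 28 = 3^0 · 28. Apply v_p(a/b) = v_p(a) − v_p(b): v_3(23/28) = 0 − 0 = 0.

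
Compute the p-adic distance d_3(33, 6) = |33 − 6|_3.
d_3(33, 6) = 1/27

Step 1 — x − y = 33 − 6 = 27. Step 2 — v_3(27) = 3 (factor: 27 = (3^3 · 1); the sign does not affect v_p). Step 3 — |x − y|_3 = 3^{-3} = 1/27.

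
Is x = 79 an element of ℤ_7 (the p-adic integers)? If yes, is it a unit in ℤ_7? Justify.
x ∈ ℤ_7^× (unit); v_7(x) = 0

ℤ_7 = {x ∈ ℚ_7 : v_7(x) ≥ 0} and ℤ_7^× = {x ∈ ℤ_7 : v_7(x) = 0}. Here v_7(79) = v_7(num) − v_7(den) = 0; compare against these criteria.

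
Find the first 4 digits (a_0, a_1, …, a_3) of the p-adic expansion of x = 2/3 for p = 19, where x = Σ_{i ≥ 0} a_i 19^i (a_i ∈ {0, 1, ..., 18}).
(a_0, …, a_3) = (7, 6, 6, 6)

v_19(2/3) = 0 (numerator and denominator both coprime to 19), so x ∈ ℤ_19^×. Compute digits iteratively via a_i = x_i mod 19, x_{i+1} = (x_i − a_i)/19, with x_0 = x:
  x_0 = 2/3;  a_0 = 7;  x_1 = (x_0 − 7)/19 = -1/3
  x_1 = -1/3;  a_1 = 6;  x_2 = (x_1 − 6)/19 = -1/3
  x_2 = -1/3;  a_2 = 6;  x_3 = (x_2 − 6)/19 = -1/3
  x_3 = -1/3;  a_3 = 6;  x_4 = (x_3 − 6)/19 = -1/3
Digits: (7, 6, 6, 6).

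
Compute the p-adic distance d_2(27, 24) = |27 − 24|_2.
d_2(27, 24) = 1

Step 1 — x − y = 27 − 24 = 3. Step 2 — v_2(3) = 0 (factor: 3 = (2^0 · 3); the sign does not affect v_p). Step 3 — |x − y|_2 = 2^{0} = 1.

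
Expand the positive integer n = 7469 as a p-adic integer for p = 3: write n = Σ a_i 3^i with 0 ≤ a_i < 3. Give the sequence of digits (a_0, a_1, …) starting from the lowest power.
(a_0, a_1, …) = (2, 2, 1, 0, 2, 0, 1, 0, 1)

Repeated division by 3 gives the digits low-to-high: 7469 = 2 + 2·3^1 + 1·3^2 + 2·3^4 + 1·3^6 + 1·3^8. Digit sequence: (2, 2, 1, 0, 2, 0, 1, 0, 1).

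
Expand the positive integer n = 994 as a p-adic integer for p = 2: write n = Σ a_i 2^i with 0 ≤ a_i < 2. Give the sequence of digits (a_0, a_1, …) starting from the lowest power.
(a_0, a_1, …) = (0, 1, 0, 0, 0, 1, 1, 1, 1, 1)

Repeated division by 2 gives the digits low-to-high: 994 = 1·2^1 + 1·2^5 + 1·2^6 + 1·2^7 + 1·2^8 + 1·2^9. Digit sequence: (0, 1, 0, 0, 0, 1, 1, 1, 1, 1).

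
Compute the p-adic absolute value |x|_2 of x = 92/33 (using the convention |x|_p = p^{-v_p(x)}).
|92/33|_2 = 1/4

Step 1 — compute v_2(x) by factoring powers of 2 out of the numerator and denominator: v_2(92/33) = 2. Step 2 — apply |x|_p = p^{-v_p(x)} = 2^{-2} = 1/4.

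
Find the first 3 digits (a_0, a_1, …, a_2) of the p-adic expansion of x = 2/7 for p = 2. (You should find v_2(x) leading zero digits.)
(a_0, …, a_2) = (0, 1, 1)

v_2(2/7) = 1, so a_0 = ... = a_0 = 0. Factor out: x = 2^1 · u with u = 1/7 a unit in ℤ_2. Expand u iteratively via a_{v+i} = u_i mod 2, u_{i+1} = (u_i − a_{v+i})/2:
  u_0 = 1/7;  a_1 = 1;  u_1 = (u_0 − 1)/2 = -3/7
  u_1 = -3/7;  a_2 = 1;  u_2 = (u_1 − 1)/2 = -5/7
Digits: (0, 1, 1).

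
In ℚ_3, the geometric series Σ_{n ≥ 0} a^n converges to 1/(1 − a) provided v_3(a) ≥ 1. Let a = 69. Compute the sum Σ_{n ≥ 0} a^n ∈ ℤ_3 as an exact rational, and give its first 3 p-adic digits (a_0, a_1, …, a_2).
Σ a^n = 1/(1 − a) = -1/68;  first 3 digits = (1, 2, 2)

v_3(a) = 1 ≥ 1, so the series converges in ℤ_3 to 1/(1 − a) = 1/(1 − 69) = -1/68. Expand this rational in ℤ_3: compute digits iteratively via d_i = x_i mod 3, x_{i+1} = (x_i − d_i)/3. The first 3 digits are (1, 2, 2).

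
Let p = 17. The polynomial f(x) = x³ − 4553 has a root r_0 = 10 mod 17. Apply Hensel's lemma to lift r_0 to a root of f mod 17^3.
r_2 = 1200 (mod 4913)

Hensel: r_{i+1} = r_i − f(r_i)/f′(r_i) mod 17^{i+2}, where f′(x) = 3x². Iterate:
  r_0 = 10 (mod 17)
  r_1 = 44 (mod 289)
  r_2 = 1200 (mod 4913)
Final: r = 1200 with f(r) ≡ 0 mod 17^3.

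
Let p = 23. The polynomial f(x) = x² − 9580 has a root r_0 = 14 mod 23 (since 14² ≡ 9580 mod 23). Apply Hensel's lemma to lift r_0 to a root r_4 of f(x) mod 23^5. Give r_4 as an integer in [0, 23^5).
r_4 = 972500 (mod 6436343)

Hensel's recurrence: r_{i+1} = r_i − f(r_i)·(f′(r_i))^{-1} mod 23^{i+2}, with f′(x) = 2x. Iterate:
  r_0 = 14 (mod 23)
  r_1 = 198 (mod 529)
  r_2 = 11307 (mod 12167)
  r_3 = 132977 (mod 279841)
  r_4 = 972500 (mod 6436343)
Final: r_4 = 972500, and one checks f(r_4) ≡ 0 mod 23^5.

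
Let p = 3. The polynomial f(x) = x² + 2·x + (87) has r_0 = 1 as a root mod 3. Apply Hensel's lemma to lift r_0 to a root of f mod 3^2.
r_1 = 1 (mod 9)

Hensel: r_{i+1} = r_i − f(r_i)·(f′(r_i))^{-1} mod 3^{i+2}, f′(x) = 2x + 2. Iterate:
  r_0 = 1 (mod 3)
  r_1 = 1 (mod 9)
Final: r = 1 satisfies f(r) ≡ 0 mod 3^2.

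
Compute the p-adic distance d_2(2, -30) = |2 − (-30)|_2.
d_2(2, -30) = 1/32

Step 1 — x − y = 2 − (-30) = 32. Step 2 — v_2(32) = 5 (factor: 32 = (2^5 · 1); the sign does not affect v_p). Step 3 — |x − y|_2 = 2^{-5} = 1/32.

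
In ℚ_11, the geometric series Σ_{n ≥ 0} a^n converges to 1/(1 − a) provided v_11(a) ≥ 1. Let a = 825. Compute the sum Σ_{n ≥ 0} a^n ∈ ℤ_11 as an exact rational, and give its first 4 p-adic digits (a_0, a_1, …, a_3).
Σ a^n = 1/(1 − a) = -1/824;  first 4 digits = (1, 9, 10, 8)

v_11(a) = 1 ≥ 1, so the series converges in ℤ_11 to 1/(1 − a) = 1/(1 − 825) = -1/824. Expand this rational in ℤ_11: compute digits iteratively via d_i = x_i mod 11, x_{i+1} = (x_i − d_i)/11. The first 4 digits are (1, 9, 10, 8).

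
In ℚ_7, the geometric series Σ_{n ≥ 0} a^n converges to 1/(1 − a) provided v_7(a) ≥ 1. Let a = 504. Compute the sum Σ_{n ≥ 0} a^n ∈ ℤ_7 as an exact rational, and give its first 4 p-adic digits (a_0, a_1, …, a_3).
Σ a^n = 1/(1 − a) = -1/503;  first 4 digits = (1, 2, 0, 1)

v_7(a) = 1 ≥ 1, so the series converges in ℤ_7 to 1/(1 − a) = 1/(1 − 504) = -1/503. Expand this rational in ℤ_7: compute digits iteratively via d_i = x_i mod 7, x_{i+1} = (x_i − d_i)/7. The first 4 digits are (1, 2, 0, 1).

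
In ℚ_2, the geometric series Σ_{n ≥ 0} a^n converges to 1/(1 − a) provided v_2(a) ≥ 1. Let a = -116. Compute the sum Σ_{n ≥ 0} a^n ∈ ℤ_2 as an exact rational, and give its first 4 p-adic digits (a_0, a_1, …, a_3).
Σ a^n = 1/(1 − a) = 1/117;  first 4 digits = (1, 0, 1, 1)

v_2(a) = 2 ≥ 1, so the series converges in ℤ_2 to 1/(1 − a) = 1/(1 − (-116)) = 1/117. Expand this rational in ℤ_2: compute digits iteratively via d_i = x_i mod 2, x_{i+1} = (x_i − d_i)/2. The first 4 digits are (1, 0, 1, 1).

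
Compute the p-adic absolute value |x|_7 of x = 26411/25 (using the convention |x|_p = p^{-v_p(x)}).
|26411/25|_7 = 1/2401

Step 1 — compute v_7(x) by factoring powers of 7 out of the numerator and denominator: v_7(26411/25) = 4. Step 2 — apply |x|_p = p^{-v_p(x)} = 7^{-4} = 1/2401.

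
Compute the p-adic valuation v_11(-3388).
v_11(-3388) = 2

v_11(n) is the largest exponent k such that 11^k divides n. Factor out: -3388 = -11^2 · 28. (Sign doesn't affect v_p.) So v_11(-3388) = 2.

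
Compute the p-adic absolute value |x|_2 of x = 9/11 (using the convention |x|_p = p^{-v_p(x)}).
|9/11|_2 = 1

Step 1 — compute v_2(x) by factoring powers of 2 out of the numerator and denominator: v_2(9/11) = 0. Step 2 — apply |x|_p = p^{-v_p(x)} = 2^{0} = 1.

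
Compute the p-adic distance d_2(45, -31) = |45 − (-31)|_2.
d_2(45, -31) = 1/4

Step 1 — x − y = 45 − (-31) = 76. Step 2 — v_2(76) = 2 (factor: 76 = (2^2 · 19); the sign does not affect v_p). Step 3 — |x − y|_2 = 2^{-2} = 1/4.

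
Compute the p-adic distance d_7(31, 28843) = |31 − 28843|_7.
d_7(31, 28843) = 1/2401

Step 1 — x − y = 31 − 28843 = -28812. Step 2 — v_7(-28812) = 4 (factor: -28812 = −(7^4 · 12); the sign does not affect v_p). Step 3 — |x − y|_7 = 7^{-4} = 1/2401.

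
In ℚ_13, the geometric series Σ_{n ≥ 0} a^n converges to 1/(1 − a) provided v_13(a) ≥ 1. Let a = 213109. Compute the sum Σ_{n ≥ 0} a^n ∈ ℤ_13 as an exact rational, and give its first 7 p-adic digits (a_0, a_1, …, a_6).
Σ a^n = 1/(1 − a) = -1/213108;  first 7 digits = (1, 0, 0, 6, 7, 0, 10)

v_13(a) = 3 ≥ 1, so the series converges in ℤ_13 to 1/(1 − a) = 1/(1 − 213109) = -1/213108. Expand this rational in ℤ_13: compute digits iteratively via d_i = x_i mod 13, x_{i+1} = (x_i − d_i)/13. The first 7 digits are (1, 0, 0, 6, 7, 0, 10).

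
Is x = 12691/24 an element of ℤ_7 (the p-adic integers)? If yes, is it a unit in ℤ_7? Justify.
x ∈ ℤ_7 but not a unit; v_7(x) = 3 > 0

ℤ_7 = {x ∈ ℚ_7 : v_7(x) ≥ 0} and ℤ_7^× = {x ∈ ℤ_7 : v_7(x) = 0}. Here v_7(12691/24) = v_7(num) − v_7(den) = 3; compare against these criteria.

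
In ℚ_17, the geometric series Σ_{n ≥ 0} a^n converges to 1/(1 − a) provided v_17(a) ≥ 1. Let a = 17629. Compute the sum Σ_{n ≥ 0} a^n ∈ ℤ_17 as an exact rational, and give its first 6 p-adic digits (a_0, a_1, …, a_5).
Σ a^n = 1/(1 − a) = -1/17628;  first 6 digits = (1, 0, 10, 3, 15, 14)

v_17(a) = 2 ≥ 1, so the series converges in ℤ_17 to 1/(1 − a) = 1/(1 − 17629) = -1/17628. Expand this rational in ℤ_17: compute digits iteratively via d_i = x_i mod 17, x_{i+1} = (x_i − d_i)/17. The first 6 digits are (1, 0, 10, 3, 15, 14).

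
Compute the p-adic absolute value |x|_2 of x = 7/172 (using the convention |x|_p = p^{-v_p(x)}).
|7/172|_2 = 4

Step 1 — compute v_2(x) by factoring powers of 2 out of the numerator and denominator: v_2(7/172) = -2. Step 2 — apply |x|_p = p^{-v_p(x)} = 2^{2} = 4.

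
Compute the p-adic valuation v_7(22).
v_7(22) = 0

v_7(n) is the largest exponent k such that 7^k divides n. Factor out: 22 = 7^0 · 22. (Sign doesn't affect v_p.) So v_7(22) = 0.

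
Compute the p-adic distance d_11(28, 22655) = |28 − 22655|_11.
d_11(28, 22655) = 1/1331

Step 1 — x − y = 28 − 22655 = -22627. Step 2 — v_11(-22627) = 3 (factor: -22627 = −(11^3 · 17); the sign does not affect v_p). Step 3 — |x − y|_11 = 11^{-3} = 1/1331.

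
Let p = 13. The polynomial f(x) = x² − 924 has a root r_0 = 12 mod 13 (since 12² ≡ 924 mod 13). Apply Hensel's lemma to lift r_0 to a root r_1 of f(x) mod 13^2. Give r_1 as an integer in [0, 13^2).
r_1 = 129 (mod 169)

Hensel's recurrence: r_{i+1} = r_i − f(r_i)·(f′(r_i))^{-1} mod 13^{i+2}, with f′(x) = 2x. Iterate:
  r_0 = 12 (mod 13)
  r_1 = 129 (mod 169)
Final: r_1 = 129, and one checks f(r_1) ≡ 0 mod 13^2.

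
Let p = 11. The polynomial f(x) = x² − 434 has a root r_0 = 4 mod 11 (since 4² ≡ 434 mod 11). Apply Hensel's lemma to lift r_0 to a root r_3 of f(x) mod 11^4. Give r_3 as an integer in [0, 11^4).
r_3 = 12973 (mod 14641)

Hensel's recurrence: r_{i+1} = r_i − f(r_i)·(f′(r_i))^{-1} mod 11^{i+2}, with f′(x) = 2x. Iterate:
  r_0 = 4 (mod 11)
  r_1 = 26 (mod 121)
  r_2 = 994 (mod 1331)
  r_3 = 12973 (mod 14641)
Final: r_3 = 12973, and one checks f(r_3) ≡ 0 mod 11^4.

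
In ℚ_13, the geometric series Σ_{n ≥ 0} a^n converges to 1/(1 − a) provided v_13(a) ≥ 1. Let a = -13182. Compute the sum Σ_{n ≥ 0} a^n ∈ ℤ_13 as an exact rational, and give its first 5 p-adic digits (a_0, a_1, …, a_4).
Σ a^n = 1/(1 − a) = 1/13183;  first 5 digits = (1, 0, 0, 7, 12)

v_13(a) = 3 ≥ 1, so the series converges in ℤ_13 to 1/(1 − a) = 1/(1 − (-13182)) = 1/13183. Expand this rational in ℤ_13: compute digits iteratively via d_i = x_i mod 13, x_{i+1} = (x_i − d_i)/13. The first 5 digits are (1, 0, 0, 7, 12).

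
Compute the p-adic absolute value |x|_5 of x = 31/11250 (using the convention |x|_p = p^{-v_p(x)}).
|31/11250|_5 = 625

Step 1 — compute v_5(x) by factoring powers of 5 out of the numerator and denominator: v_5(31/11250) = -4. Step 2 — apply |x|_p = p^{-v_p(x)} = 5^{4} = 625.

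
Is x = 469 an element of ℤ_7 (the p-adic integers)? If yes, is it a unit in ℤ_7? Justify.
x ∈ ℤ_7 but not a unit; v_7(x) = 1 > 0

ℤ_7 = {x ∈ ℚ_7 : v_7(x) ≥ 0} and ℤ_7^× = {x ∈ ℤ_7 : v_7(x) = 0}. Here v_7(469) = v_7(num) − v_7(den) = 1; compare against these criteria.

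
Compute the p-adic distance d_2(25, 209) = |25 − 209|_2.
d_2(25, 209) = 1/8

Step 1 — x − y = 25 − 209 = -184. Step 2 — v_2(-184) = 3 (factor: -184 = −(2^3 · 23); the sign does not affect v_p). Step 3 — |x − y|_2 = 2^{-3} = 1/8.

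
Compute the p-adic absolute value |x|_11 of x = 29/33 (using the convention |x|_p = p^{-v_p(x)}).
|29/33|_11 = 11

Step 1 — compute v_11(x) by factoring powers of 11 out of the numerator and denominator: v_11(29/33) = -1. Step 2 — apply |x|_p = p^{-v_p(x)} = 11^{1} = 11.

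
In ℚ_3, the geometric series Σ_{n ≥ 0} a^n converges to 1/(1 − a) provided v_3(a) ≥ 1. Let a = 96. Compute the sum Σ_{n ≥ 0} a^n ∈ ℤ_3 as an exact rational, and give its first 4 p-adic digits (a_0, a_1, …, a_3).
Σ a^n = 1/(1 − a) = -1/95;  first 4 digits = (1, 2, 2, 1)

v_3(a) = 1 ≥ 1, so the series converges in ℤ_3 to 1/(1 − a) = 1/(1 − 96) = -1/95. Expand this rational in ℤ_3: compute digits iteratively via d_i = x_i mod 3, x_{i+1} = (x_i − d_i)/3. The first 4 digits are (1, 2, 2, 1).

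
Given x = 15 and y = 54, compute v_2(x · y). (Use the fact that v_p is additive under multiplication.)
v_2(810) = 1

v_p(x) = 0 (factor: 15 = 2^0 · 15); v_p(y) = 1 (factor: 54 = 2^1 · 27). Additivity: v_p(xy) = v_p(x) + v_p(y) = 0 + 1 = 1. (Direct check: xy = 810 = 2^1 · (405).)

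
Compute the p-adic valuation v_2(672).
v_2(672) = 5

v_2(n) is the largest exponent k such that 2^k divides n. Factor out: 672 = 2^5 · 21. (Sign doesn't affect v_p.) So v_2(672) = 5.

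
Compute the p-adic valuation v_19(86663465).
v_19(86663465) = 5

v_19(n) is the largest exponent k such that 19^k divides n. Factor out: 86663465 = 19^5 · 35. (Sign doesn't affect v_p.) So v_19(86663465) = 5.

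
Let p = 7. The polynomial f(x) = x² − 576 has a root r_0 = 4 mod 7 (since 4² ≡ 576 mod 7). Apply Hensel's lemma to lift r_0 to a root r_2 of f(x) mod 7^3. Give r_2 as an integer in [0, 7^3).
r_2 = 319 (mod 343)

Hensel's recurrence: r_{i+1} = r_i − f(r_i)·(f′(r_i))^{-1} mod 7^{i+2}, with f′(x) = 2x. Iterate:
  r_0 = 4 (mod 7)
  r_1 = 25 (mod 49)
  r_2 = 319 (mod 343)
Final: r_2 = 319, and one checks f(r_2) ≡ 0 mod 7^3.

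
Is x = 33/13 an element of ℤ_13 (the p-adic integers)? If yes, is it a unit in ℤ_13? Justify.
x ∉ ℤ_13 (v_13(x) = -1 < 0)

ℤ_13 = {x ∈ ℚ_13 : v_13(x) ≥ 0} and ℤ_13^× = {x ∈ ℤ_13 : v_13(x) = 0}. Here v_13(33/13) = v_13(num) − v_13(den) = -1; compare against these criteria.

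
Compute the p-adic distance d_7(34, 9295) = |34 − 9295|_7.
d_7(34, 9295) = 1/343

Step 1 — x − y = 34 − 9295 = -9261. Step 2 — v_7(-9261) = 3 (factor: -9261 = −(7^3 · 27); the sign does not affect v_p). Step 3 — |x − y|_7 = 7^{-3} = 1/343.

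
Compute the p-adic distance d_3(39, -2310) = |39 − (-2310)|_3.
d_3(39, -2310) = 1/81

Step 1 — x − y = 39 − (-2310) = 2349. Step 2 — v_3(2349) = 4 (factor: 2349 = (3^4 · 29); the sign does not affect v_p). Step 3 — |x − y|_3 = 3^{-4} = 1/81.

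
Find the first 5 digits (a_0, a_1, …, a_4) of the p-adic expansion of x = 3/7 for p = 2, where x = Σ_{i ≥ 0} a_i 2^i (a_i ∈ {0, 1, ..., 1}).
(a_0, …, a_4) = (1, 0, 1, 0, 0)

v_2(3/7) = 0 (numerator and denominator both coprime to 2), so x ∈ ℤ_2^×. Compute digits iteratively via a_i = x_i mod 2, x_{i+1} = (x_i − a_i)/2, with x_0 = x:
  x_0 = 3/7;  a_0 = 1;  x_1 = (x_0 − 1)/2 = -2/7
  x_1 = -2/7;  a_1 = 0;  x_2 = (x_1 − 0)/2 = -1/7
  x_2 = -1/7;  a_2 = 1;  x_3 = (x_2 − 1)/2 = -4/7
  x_3 = -4/7;  a_3 = 0;  x_4 = (x_3 − 0)/2 = -2/7
  x_4 = -2/7;  a_4 = 0;  x_5 = (x_4 − 0)/2 = -1/7
Digits: (1, 0, 1, 0, 0).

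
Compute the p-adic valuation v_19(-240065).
v_19(-240065) = 3

v_19(n) is the largest exponent k such that 19^k divides n. Factor out: -240065 = -19^3 · 35. (Sign doesn't affect v_p.) So v_19(-240065) = 3.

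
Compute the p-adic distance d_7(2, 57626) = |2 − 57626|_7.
d_7(2, 57626) = 1/2401

Step 1 — x − y = 2 − 57626 = -57624. Step 2 — v_7(-57624) = 4 (factor: -57624 = −(7^4 · 24); the sign does not affect v_p). Step 3 — |x − y|_7 = 7^{-4} = 1/2401.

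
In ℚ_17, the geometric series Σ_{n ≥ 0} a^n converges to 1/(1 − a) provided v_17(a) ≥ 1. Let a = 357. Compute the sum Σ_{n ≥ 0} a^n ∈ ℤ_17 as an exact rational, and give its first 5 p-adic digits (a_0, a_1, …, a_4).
Σ a^n = 1/(1 − a) = -1/356;  first 5 digits = (1, 4, 0, 5, 3)

v_17(a) = 1 ≥ 1, so the series converges in ℤ_17 to 1/(1 − a) = 1/(1 − 357) = -1/356. Expand this rational in ℤ_17: compute digits iteratively via d_i = x_i mod 17, x_{i+1} = (x_i − d_i)/17. The first 5 digits are (1, 4, 0, 5, 3).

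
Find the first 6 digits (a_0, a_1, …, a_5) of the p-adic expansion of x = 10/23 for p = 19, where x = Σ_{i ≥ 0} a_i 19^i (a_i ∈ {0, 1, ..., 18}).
(a_0, …, a_5) = (12, 6, 17, 9, 16, 14)

v_19(10/23) = 0 (numerator and denominator both coprime to 19), so x ∈ ℤ_19^×. Compute digits iteratively via a_i = x_i mod 19, x_{i+1} = (x_i − a_i)/19, with x_0 = x:
  x_0 = 10/23;  a_0 = 12;  x_1 = (x_0 − 12)/19 = -14/23
  x_1 = -14/23;  a_1 = 6;  x_2 = (x_1 − 6)/19 = -8/23
  x_2 = -8/23;  a_2 = 17;  x_3 = (x_2 − 17)/19 = -21/23
  x_3 = -21/23;  a_3 = 9;  x_4 = (x_3 − 9)/19 = -12/23
  x_4 = -12/23;  a_4 = 16;  x_5 = (x_4 − 16)/19 = -20/23
  x_5 = -20/23;  a_5 = 14;  x_6 = (x_5 − 14)/19 = -18/23
Digits: (12, 6, 17, 9, 16, 14).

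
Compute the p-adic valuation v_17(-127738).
v_17(-127738) = 3

v_17(n) is the largest exponent k such that 17^k divides n. Factor out: -127738 = -17^3 · 26. (Sign doesn't affect v_p.) So v_17(-127738) = 3.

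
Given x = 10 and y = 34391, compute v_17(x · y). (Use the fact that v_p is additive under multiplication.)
v_17(343910) = 3

v_p(x) = 0 (factor: 10 = 17^0 · 10); v_p(y) = 3 (factor: 34391 = 17^3 · 7). Additivity: v_p(xy) = v_p(x) + v_p(y) = 0 + 3 = 3. (Direct check: xy = 343910 = 17^3 · (70).)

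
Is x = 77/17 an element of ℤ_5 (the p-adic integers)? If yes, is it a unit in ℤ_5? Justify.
x ∈ ℤ_5^× (unit); v_5(x) = 0

ℤ_5 = {x ∈ ℚ_5 : v_5(x) ≥ 0} and ℤ_5^× = {x ∈ ℤ_5 : v_5(x) = 0}. Here v_5(77/17) = v_5(num) − v_5(den) = 0; compare against these criteria.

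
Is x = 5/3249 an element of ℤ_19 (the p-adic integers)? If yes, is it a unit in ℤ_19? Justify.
x ∉ ℤ_19 (v_19(x) = -2 < 0)

ℤ_19 = {x ∈ ℚ_19 : v_19(x) ≥ 0} and ℤ_19^× = {x ∈ ℤ_19 : v_19(x) = 0}. Here v_19(5/3249) = v_19(num) − v_19(den) = -2; compare against these criteria.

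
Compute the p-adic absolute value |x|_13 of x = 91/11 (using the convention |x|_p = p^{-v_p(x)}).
|91/11|_13 = 1/13

Step 1 — compute v_13(x) by factoring powers of 13 out of the numerator and denominator: v_13(91/11) = 1. Step 2 — apply |x|_p = p^{-v_p(x)} = 13^{-1} = 1/13.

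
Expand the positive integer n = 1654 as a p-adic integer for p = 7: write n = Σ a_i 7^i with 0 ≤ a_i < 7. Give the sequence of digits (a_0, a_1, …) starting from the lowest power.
(a_0, a_1, …) = (2, 5, 5, 4)

Repeated division by 7 gives the digits low-to-high: 1654 = 2 + 5·7^1 + 5·7^2 + 4·7^3. Digit sequence: (2, 5, 5, 4).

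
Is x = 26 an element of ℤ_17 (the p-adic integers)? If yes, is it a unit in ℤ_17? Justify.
x ∈ ℤ_17^× (unit); v_17(x) = 0

ℤ_17 = {x ∈ ℚ_17 : v_17(x) ≥ 0} and ℤ_17^× = {x ∈ ℤ_17 : v_17(x) = 0}. Here v_17(26) = v_17(num) − v_17(den) = 0; compare against these criteria.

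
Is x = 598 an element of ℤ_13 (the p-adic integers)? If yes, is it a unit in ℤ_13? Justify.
x ∈ ℤ_13 but not a unit; v_13(x) = 1 > 0

ℤ_13 = {x ∈ ℚ_13 : v_13(x) ≥ 0} and ℤ_13^× = {x ∈ ℤ_13 : v_13(x) = 0}. Here v_13(598) = v_13(num) − v_13(den) = 1; compare against these criteria.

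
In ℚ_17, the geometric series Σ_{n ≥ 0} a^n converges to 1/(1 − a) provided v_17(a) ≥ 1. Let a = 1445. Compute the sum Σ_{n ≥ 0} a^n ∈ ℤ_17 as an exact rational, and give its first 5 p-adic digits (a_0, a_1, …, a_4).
Σ a^n = 1/(1 − a) = -1/1444;  first 5 digits = (1, 0, 5, 0, 8)

v_17(a) = 2 ≥ 1, so the series converges in ℤ_17 to 1/(1 − a) = 1/(1 − 1445) = -1/1444. Expand this rational in ℤ_17: compute digits iteratively via d_i = x_i mod 17, x_{i+1} = (x_i − d_i)/17. The first 5 digits are (1, 0, 5, 0, 8).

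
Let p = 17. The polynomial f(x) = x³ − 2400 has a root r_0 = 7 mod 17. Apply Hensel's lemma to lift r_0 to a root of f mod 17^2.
r_1 = 194 (mod 289)

Hensel: r_{i+1} = r_i − f(r_i)/f′(r_i) mod 17^{i+2}, where f′(x) = 3x². Iterate:
  r_0 = 7 (mod 17)
  r_1 = 194 (mod 289)
Final: r = 194 with f(r) ≡ 0 mod 17^2.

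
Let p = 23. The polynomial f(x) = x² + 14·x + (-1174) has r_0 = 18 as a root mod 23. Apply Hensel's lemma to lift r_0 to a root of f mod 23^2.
r_1 = 432 (mod 529)

Hensel: r_{i+1} = r_i − f(r_i)·(f′(r_i))^{-1} mod 23^{i+2}, f′(x) = 2x + 14. Iterate:
  r_0 = 18 (mod 23)
  r_1 = 432 (mod 529)
Final: r = 432 satisfies f(r) ≡ 0 mod 23^2.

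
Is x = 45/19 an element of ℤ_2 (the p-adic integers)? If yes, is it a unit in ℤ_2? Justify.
x ∈ ℤ_2^× (unit); v_2(x) = 0

ℤ_2 = {x ∈ ℚ_2 : v_2(x) ≥ 0} and ℤ_2^× = {x ∈ ℤ_2 : v_2(x) = 0}. Here v_2(45/19) = v_2(num) − v_2(den) = 0; compare against these criteria.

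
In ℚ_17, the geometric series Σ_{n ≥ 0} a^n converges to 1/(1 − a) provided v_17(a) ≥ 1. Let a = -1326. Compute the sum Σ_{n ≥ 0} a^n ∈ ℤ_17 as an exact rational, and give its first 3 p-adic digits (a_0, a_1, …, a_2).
Σ a^n = 1/(1 − a) = 1/1327;  first 3 digits = (1, 7, 10)

v_17(a) = 1 ≥ 1, so the series converges in ℤ_17 to 1/(1 − a) = 1/(1 − (-1326)) = 1/1327. Expand this rational in ℤ_17: compute digits iteratively via d_i = x_i mod 17, x_{i+1} = (x_i − d_i)/17. The first 3 digits are (1, 7, 10).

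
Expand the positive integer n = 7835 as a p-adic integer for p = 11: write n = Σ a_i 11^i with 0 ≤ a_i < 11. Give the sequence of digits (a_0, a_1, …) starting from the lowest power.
(a_0, a_1, …) = (3, 8, 9, 5)

Repeated division by 11 gives the digits low-to-high: 7835 = 3 + 8·11^1 + 9·11^2 + 5·11^3. Digit sequence: (3, 8, 9, 5).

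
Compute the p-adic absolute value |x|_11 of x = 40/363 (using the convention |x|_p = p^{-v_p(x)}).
|40/363|_11 = 121

Step 1 — compute v_11(x) by factoring powers of 11 out of the numerator and denominator: v_11(40/363) = -2. Step 2 — apply |x|_p = p^{-v_p(x)} = 11^{2} = 121.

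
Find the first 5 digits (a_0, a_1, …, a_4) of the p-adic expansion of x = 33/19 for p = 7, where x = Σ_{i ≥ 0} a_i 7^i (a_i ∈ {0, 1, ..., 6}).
(a_0, …, a_4) = (1, 6, 1, 6, 5)

v_7(33/19) = 0 (numerator and denominator both coprime to 7), so x ∈ ℤ_7^×. Compute digits iteratively via a_i = x_i mod 7, x_{i+1} = (x_i − a_i)/7, with x_0 = x:
  x_0 = 33/19;  a_0 = 1;  x_1 = (x_0 − 1)/7 = 2/19
  x_1 = 2/19;  a_1 = 6;  x_2 = (x_1 − 6)/7 = -16/19
  x_2 = -16/19;  a_2 = 1;  x_3 = (x_2 − 1)/7 = -5/19
  x_3 = -5/19;  a_3 = 6;  x_4 = (x_3 − 6)/7 = -17/19
  x_4 = -17/19;  a_4 = 5;  x_5 = (x_4 − 5)/7 = -16/19
Digits: (1, 6, 1, 6, 5).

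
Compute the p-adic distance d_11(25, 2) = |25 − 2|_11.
d_11(25, 2) = 1

Step 1 — x − y = 25 − 2 = 23. Step 2 — v_11(23) = 0 (factor: 23 = (11^0 · 23); the sign does not affect v_p). Step 3 — |x − y|_11 = 11^{0} = 1.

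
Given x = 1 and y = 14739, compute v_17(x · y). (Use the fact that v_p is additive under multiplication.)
v_17(14739) = 3

v_p(x) = 0 (factor: 1 = 17^0 · 1); v_p(y) = 3 (factor: 14739 = 17^3 · 3). Additivity: v_p(xy) = v_p(x) + v_p(y) = 0 + 3 = 3. (Direct check: xy = 14739 = 17^3 · (3).)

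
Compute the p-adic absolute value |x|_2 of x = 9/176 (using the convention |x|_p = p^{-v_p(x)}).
|9/176|_2 = 16

Step 1 — compute v_2(x) by factoring powers of 2 out of the numerator and denominator: v_2(9/176) = -4. Step 2 — apply |x|_p = p^{-v_p(x)} = 2^{4} = 16.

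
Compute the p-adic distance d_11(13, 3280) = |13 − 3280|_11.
d_11(13, 3280) = 1/121

Step 1 — x − y = 13 − 3280 = -3267. Step 2 — v_11(-3267) = 2 (factor: -3267 = −(11^2 · 27); the sign does not affect v_p). Step 3 — |x − y|_11 = 11^{-2} = 1/121.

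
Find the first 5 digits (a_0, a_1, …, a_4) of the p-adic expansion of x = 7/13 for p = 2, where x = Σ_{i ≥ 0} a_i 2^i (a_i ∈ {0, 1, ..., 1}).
(a_0, …, a_4) = (1, 1, 0, 0, 0)

v_2(7/13) = 0 (numerator and denominator both coprime to 2), so x ∈ ℤ_2^×. Compute digits iteratively via a_i = x_i mod 2, x_{i+1} = (x_i − a_i)/2, with x_0 = x:
  x_0 = 7/13;  a_0 = 1;  x_1 = (x_0 − 1)/2 = -3/13
  x_1 = -3/13;  a_1 = 1;  x_2 = (x_1 − 1)/2 = -8/13
  x_2 = -8/13;  a_2 = 0;  x_3 = (x_2 − 0)/2 = -4/13
  x_3 = -4/13;  a_3 = 0;  x_4 = (x_3 − 0)/2 = -2/13
  x_4 = -2/13;  a_4 = 0;  x_5 = (x_4 − 0)/2 = -1/13
Digits: (1, 1, 0, 0, 0).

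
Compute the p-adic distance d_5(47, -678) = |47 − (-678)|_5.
d_5(47, -678) = 1/25

Step 1 — x − y = 47 − (-678) = 725. Step 2 — v_5(725) = 2 (factor: 725 = (5^2 · 29); the sign does not affect v_p). Step 3 — |x − y|_5 = 5^{-2} = 1/25.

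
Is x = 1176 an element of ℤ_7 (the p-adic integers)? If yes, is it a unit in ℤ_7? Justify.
x ∈ ℤ_7 but not a unit; v_7(x) = 2 > 0

ℤ_7 = {x ∈ ℚ_7 : v_7(x) ≥ 0} and ℤ_7^× = {x ∈ ℤ_7 : v_7(x) = 0}. Here v_7(1176) = v_7(num) − v_7(den) = 2; compare against these criteria.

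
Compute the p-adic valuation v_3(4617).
v_3(4617) = 5

v_3(n) is the largest exponent k such that 3^k divides n. Factor out: 4617 = 3^5 · 19. (Sign doesn't affect v_p.) So v_3(4617) = 5.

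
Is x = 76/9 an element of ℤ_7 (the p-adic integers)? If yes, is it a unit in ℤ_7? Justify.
x ∈ ℤ_7^× (unit); v_7(x) = 0

ℤ_7 = {x ∈ ℚ_7 : v_7(x) ≥ 0} and ℤ_7^× = {x ∈ ℤ_7 : v_7(x) = 0}. Here v_7(76/9) = v_7(num) − v_7(den) = 0; compare against these criteria.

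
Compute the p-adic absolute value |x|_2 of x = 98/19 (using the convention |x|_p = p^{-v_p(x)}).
|98/19|_2 = 1/2

Step 1 — compute v_2(x) by factoring powers of 2 out of the numerator and denominator: v_2(98/19) = 1. Step 2 — apply |x|_p = p^{-v_p(x)} = 2^{-1} = 1/2.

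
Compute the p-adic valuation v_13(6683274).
v_13(6683274) = 5

v_13(n) is the largest exponent k such that 13^k divides n. Factor out: 6683274 = 13^5 · 18. (Sign doesn't affect v_p.) So v_13(6683274) = 5.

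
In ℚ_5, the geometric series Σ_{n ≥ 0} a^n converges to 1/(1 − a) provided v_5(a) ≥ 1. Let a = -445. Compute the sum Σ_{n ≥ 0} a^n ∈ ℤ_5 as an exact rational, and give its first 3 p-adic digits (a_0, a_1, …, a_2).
Σ a^n = 1/(1 − a) = 1/446;  first 3 digits = (1, 1, 3)

v_5(a) = 1 ≥ 1, so the series converges in ℤ_5 to 1/(1 − a) = 1/(1 − (-445)) = 1/446. Expand this rational in ℤ_5: compute digits iteratively via d_i = x_i mod 5, x_{i+1} = (x_i − d_i)/5. The first 3 digits are (1, 1, 3).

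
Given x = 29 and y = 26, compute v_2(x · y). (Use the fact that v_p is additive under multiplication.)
v_2(754) = 1

v_p(x) = 0 (factor: 29 = 2^0 · 29); v_p(y) = 1 (factor: 26 = 2^1 · 13). Additivity: v_p(xy) = v_p(x) + v_p(y) = 0 + 1 = 1. (Direct check: xy = 754 = 2^1 · (377).)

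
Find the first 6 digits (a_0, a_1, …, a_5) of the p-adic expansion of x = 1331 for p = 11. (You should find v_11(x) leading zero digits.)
(a_0, …, a_5) = (0, 0, 0, 1, 0, 0)

v_11(1331) = 3, so a_0 = ... = a_2 = 0. Factor out: x = 11^3 · u with u = 1 a unit in ℤ_11. Expand u iteratively via a_{v+i} = u_i mod 11, u_{i+1} = (u_i − a_{v+i})/11:
  u_0 = 1;  a_3 = 1;  u_1 = (u_0 − 1)/11 = 0
  u_1 = 0;  a_4 = 0;  u_2 = (u_1 − 0)/11 = 0
  u_2 = 0;  a_5 = 0;  u_3 = (u_2 − 0)/11 = 0
Digits: (0, 0, 0, 1, 0, 0).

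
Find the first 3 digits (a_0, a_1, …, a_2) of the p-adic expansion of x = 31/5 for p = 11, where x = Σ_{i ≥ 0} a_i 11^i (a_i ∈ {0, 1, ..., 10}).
(a_0, …, a_2) = (4, 9, 8)

v_11(31/5) = 0 (numerator and denominator both coprime to 11), so x ∈ ℤ_11^×. Compute digits iteratively via a_i = x_i mod 11, x_{i+1} = (x_i − a_i)/11, with x_0 = x:
  x_0 = 31/5;  a_0 = 4;  x_1 = (x_0 − 4)/11 = 1/5
  x_1 = 1/5;  a_1 = 9;  x_2 = (x_1 − 9)/11 = -4/5
  x_2 = -4/5;  a_2 = 8;  x_3 = (x_2 − 8)/11 = -4/5
Digits: (4, 9, 8).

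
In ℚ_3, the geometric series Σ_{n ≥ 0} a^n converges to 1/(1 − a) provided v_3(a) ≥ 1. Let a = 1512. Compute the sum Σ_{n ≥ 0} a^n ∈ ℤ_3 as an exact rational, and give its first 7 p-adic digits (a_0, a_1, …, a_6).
Σ a^n = 1/(1 − a) = -1/1511;  first 7 digits = (1, 0, 0, 2, 0, 0, 0)

v_3(a) = 3 ≥ 1, so the series converges in ℤ_3 to 1/(1 − a) = 1/(1 − 1512) = -1/1511. Expand this rational in ℤ_3: compute digits iteratively via d_i = x_i mod 3, x_{i+1} = (x_i − d_i)/3. The first 7 digits are (1, 0, 0, 2, 0, 0, 0).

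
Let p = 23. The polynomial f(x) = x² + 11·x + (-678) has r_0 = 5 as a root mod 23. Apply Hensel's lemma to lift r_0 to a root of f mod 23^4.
r_3 = 211306 (mod 279841)

Hensel: r_{i+1} = r_i − f(r_i)·(f′(r_i))^{-1} mod 23^{i+2}, f′(x) = 2x + 11. Iterate:
  r_0 = 5 (mod 23)
  r_1 = 235 (mod 529)
  r_2 = 4467 (mod 12167)
  r_3 = 211306 (mod 279841)
Final: r = 211306 satisfies f(r) ≡ 0 mod 23^4.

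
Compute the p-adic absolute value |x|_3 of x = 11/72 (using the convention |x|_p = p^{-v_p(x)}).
|11/72|_3 = 9

Step 1 — compute v_3(x) by factoring powers of 3 out of the numerator and denominator: v_3(11/72) = -2. Step 2 — apply |x|_p = p^{-v_p(x)} = 3^{2} = 9.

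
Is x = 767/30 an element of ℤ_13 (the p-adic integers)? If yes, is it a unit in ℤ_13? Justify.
x ∈ ℤ_13 but not a unit; v_13(x) = 1 > 0

ℤ_13 = {x ∈ ℚ_13 : v_13(x) ≥ 0} and ℤ_13^× = {x ∈ ℤ_13 : v_13(x) = 0}. Here v_13(767/30) = v_13(num) − v_13(den) = 1; compare against these criteria.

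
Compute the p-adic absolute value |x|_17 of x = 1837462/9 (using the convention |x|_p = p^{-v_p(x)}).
|1837462/9|_17 = 1/83521

Step 1 — compute v_17(x) by factoring powers of 17 out of the numerator and denominator: v_17(1837462/9) = 4. Step 2 — apply |x|_p = p^{-v_p(x)} = 17^{-4} = 1/83521.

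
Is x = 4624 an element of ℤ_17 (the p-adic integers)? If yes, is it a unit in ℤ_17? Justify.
x ∈ ℤ_17 but not a unit; v_17(x) = 2 > 0

ℤ_17 = {x ∈ ℚ_17 : v_17(x) ≥ 0} and ℤ_17^× = {x ∈ ℤ_17 : v_17(x) = 0}. Here v_17(4624) = v_17(num) − v_17(den) = 2; compare against these criteria.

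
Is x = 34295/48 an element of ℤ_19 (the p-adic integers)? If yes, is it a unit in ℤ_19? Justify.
x ∈ ℤ_19 but not a unit; v_19(x) = 3 > 0

ℤ_19 = {x ∈ ℚ_19 : v_19(x) ≥ 0} and ℤ_19^× = {x ∈ ℤ_19 : v_19(x) = 0}. Here v_19(34295/48) = v_19(num) − v_19(den) = 3; compare against these criteria.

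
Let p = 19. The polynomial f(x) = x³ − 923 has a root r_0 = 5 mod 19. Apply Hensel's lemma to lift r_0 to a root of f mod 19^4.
r_3 = 114366 (mod 130321)

Hensel: r_{i+1} = r_i − f(r_i)/f′(r_i) mod 19^{i+2}, where f′(x) = 3x². Iterate:
  r_0 = 5 (mod 19)
  r_1 = 290 (mod 361)
  r_2 = 4622 (mod 6859)
  r_3 = 114366 (mod 130321)
Final: r = 114366 with f(r) ≡ 0 mod 19^4.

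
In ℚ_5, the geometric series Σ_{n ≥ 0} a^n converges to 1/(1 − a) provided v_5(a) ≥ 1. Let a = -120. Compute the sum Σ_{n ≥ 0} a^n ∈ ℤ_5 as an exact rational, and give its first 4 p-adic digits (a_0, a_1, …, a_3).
Σ a^n = 1/(1 − a) = 1/121;  first 4 digits = (1, 1, 1, 0)

v_5(a) = 1 ≥ 1, so the series converges in ℤ_5 to 1/(1 − a) = 1/(1 − (-120)) = 1/121. Expand this rational in ℤ_5: compute digits iteratively via d_i = x_i mod 5, x_{i+1} = (x_i − d_i)/5. The first 4 digits are (1, 1, 1, 0).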